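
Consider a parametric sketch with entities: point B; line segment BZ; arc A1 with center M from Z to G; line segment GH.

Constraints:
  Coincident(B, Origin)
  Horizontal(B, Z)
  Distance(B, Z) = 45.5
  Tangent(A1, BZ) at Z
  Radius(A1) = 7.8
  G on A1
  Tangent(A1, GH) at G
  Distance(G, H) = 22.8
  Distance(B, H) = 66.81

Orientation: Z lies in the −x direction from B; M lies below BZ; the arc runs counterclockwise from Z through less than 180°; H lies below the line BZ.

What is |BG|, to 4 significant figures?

52.87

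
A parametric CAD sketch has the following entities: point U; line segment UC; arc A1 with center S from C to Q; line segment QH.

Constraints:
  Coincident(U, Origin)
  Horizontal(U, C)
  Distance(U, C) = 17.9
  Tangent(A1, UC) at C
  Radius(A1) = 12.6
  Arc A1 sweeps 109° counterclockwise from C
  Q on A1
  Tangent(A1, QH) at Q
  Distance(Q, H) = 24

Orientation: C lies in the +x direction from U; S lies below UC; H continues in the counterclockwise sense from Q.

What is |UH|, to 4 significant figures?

41.74

U is at the origin; UC is horizontal with |UC| = 17.9 and C on the +x side, so C = (17.90, 0.000). A1 meets UC tangentially, so SC is at right angles to UC, so S = C + (0, -12.6) = (17.90, -12.60). On A1, C sits at bearing 90° from S; a 109° counterclockwise sweep puts Q at bearing 199°, so Q = S + 12.6·(cos 199°, sin 199°) = (5.986, -16.70). A1 meets QH tangentially, so SQ is at right angles to QH, so QH runs along (−sin 199°, cos 199°); with |QH| = 24.0, H = (13.80, -39.39). Then |UH| = |H − U| = 41.74.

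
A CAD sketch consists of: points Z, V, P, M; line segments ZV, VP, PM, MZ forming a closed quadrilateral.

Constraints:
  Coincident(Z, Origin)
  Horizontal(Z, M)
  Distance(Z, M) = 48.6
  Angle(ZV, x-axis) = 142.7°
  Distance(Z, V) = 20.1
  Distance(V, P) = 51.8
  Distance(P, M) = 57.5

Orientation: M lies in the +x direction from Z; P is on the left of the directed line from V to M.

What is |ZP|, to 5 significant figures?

53.479

Checks: |VP| = 51.80 ✓; |PM| = 57.50 ✓.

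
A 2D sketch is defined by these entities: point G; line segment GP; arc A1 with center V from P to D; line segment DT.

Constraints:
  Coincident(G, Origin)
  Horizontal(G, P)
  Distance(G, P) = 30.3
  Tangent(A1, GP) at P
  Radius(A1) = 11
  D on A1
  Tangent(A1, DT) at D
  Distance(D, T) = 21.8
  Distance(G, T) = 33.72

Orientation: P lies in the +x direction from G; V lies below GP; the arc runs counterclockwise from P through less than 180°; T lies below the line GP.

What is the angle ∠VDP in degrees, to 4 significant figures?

50.82°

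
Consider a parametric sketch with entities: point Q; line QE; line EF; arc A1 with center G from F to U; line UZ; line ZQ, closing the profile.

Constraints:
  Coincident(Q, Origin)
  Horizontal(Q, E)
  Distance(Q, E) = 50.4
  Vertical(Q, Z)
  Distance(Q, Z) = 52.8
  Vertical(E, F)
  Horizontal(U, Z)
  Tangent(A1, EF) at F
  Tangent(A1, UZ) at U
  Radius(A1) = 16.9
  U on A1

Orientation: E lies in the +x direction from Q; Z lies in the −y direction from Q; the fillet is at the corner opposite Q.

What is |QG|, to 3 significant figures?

49.1

Q is at the origin; Q and E share the same y with |QE| = 50.4 and E on the +x side, so E = (50.4, 0.00). QZ is vertical with |QZ| = 52.8 and Z on the −y side, so Z = (0.00, -52.8). The virtual corner opposite Q is at (50.4, -52.8). Since A1 is tangent to EF there, GF ⟂ EF and tangency of A1 to UZ means the radius GU is perpendicular to UZ, with radius 16.9, so the center G sits 16.9 in from both sides at G = (33.5, -35.9). Then |QG| = |G − Q| = 49.1.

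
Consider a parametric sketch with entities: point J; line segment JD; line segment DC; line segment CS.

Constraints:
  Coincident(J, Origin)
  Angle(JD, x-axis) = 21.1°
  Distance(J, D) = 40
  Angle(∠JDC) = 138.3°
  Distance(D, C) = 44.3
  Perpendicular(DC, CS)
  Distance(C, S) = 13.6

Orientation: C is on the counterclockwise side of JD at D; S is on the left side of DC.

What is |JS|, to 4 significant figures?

75.30

J is at the origin; JD runs at 21.1° with length 40.0, so D = 40.0·(cos 21.1°, sin 21.1°) = (37.32, 14.40). ∠JDC = 138.3°, so DC runs at 21.1° + (180° − 138.3°) = 62.80° from the x-axis; with |DC| = 44.3, C = D + 44.3·(cos 62.80°, sin 62.80°) = (57.57, 53.80). DC ⟂ CS; with |CS| = 13.6 on the left of DC, S = C + 13.6·(-0.8894, 0.4571) = (45.47, 60.02). Then |JS| = |S − J| = 75.30.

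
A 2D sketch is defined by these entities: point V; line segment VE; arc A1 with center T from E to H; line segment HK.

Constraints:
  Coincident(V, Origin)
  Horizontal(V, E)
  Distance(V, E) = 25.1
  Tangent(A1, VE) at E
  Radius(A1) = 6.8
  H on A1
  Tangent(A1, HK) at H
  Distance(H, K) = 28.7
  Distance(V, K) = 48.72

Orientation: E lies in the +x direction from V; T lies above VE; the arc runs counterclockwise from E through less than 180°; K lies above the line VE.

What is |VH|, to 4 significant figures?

32.50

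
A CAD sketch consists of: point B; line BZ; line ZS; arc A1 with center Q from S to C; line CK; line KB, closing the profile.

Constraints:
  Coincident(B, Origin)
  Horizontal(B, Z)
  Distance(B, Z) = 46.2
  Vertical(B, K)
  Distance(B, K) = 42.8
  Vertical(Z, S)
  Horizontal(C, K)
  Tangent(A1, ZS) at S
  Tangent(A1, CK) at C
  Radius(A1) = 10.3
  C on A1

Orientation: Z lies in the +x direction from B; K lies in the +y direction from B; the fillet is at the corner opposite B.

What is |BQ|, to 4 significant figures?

48.43

B is at the origin; BZ is horizontal with |BZ| = 46.2 and Z on the +x side, so Z = (46.20, 0.000). BK is vertical with |BK| = 42.8 and K on the +y side, so K = (0.000, 42.80). The virtual corner opposite B is at (46.20, 42.80). The tangent condition forces QS to be normal to ZS and since A1 is tangent to CK there, QC ⟂ CK, with radius 10.3, so the center Q sits 10.3 in from both sides at Q = (35.90, 32.50). Then |BQ| = |Q − B| = 48.43.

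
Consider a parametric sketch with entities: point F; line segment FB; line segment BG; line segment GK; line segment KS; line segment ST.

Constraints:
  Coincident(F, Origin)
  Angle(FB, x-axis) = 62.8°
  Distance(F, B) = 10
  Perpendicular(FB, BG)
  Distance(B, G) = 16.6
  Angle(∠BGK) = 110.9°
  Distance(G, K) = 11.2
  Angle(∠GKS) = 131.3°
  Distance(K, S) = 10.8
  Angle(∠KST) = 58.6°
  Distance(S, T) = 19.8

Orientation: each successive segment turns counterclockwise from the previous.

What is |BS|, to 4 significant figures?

25.35

F is at the origin; FB runs at 62.8° with length 10.0, so B = (4.571, 8.894). FB ⟂ BG, so BG runs at 152.8°; with |BG| = 16.6, G = (-10.19, 16.48). ∠BGK = 110.9° gives GK at -138.1° from the x-axis; with |GK| = 11.2, K = (-18.53, 9.002). ∠GKS = 131.3° gives KS at -89.40° from the x-axis; with |KS| = 10.8, S = (-18.42, -1.797). Then |BS| = |S − B| = 25.35.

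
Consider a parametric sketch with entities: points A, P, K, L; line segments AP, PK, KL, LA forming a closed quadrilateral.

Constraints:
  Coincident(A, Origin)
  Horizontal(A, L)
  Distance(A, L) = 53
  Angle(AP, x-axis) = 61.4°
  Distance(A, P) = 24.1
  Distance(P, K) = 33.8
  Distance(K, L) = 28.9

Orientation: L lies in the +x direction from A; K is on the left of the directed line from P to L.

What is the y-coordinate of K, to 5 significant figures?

27.683

Checks: |PK| = 33.80 ✓; |KL| = 28.90 ✓.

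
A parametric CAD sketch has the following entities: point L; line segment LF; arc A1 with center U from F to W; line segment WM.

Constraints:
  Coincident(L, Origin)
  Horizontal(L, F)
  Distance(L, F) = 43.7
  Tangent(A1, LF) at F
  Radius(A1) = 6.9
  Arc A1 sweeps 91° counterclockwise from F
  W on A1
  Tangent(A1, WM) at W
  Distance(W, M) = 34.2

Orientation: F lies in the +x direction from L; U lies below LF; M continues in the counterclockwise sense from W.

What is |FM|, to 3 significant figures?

41.7

L is at the origin; L and F share the same y with |LF| = 43.7 and F on the +x side, so F = (43.7, 0.00). Since A1 is tangent to LF there, UF ⟂ LF, so U = F + (0, -6.9) = (43.7, -6.90). On A1, F sits at bearing 90° from U; a 91° counterclockwise sweep puts W at bearing 181°, so W = U + 6.9·(cos 181°, sin 181°) = (36.8, -7.02). Tangency of A1 to WM means the radius UW is perpendicular to WM, so WM runs along (−sin 181°, cos 181°); with |WM| = 34.2, M = (37.4, -41.2). Then |FM| = |M − F| = 41.7.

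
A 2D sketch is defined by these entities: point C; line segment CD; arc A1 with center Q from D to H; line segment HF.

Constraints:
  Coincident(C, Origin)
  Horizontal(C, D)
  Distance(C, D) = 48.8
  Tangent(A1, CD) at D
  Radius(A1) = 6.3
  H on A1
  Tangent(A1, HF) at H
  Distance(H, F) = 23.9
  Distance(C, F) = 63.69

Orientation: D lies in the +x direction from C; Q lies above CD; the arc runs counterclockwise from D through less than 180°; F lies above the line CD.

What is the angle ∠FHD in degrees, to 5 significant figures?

136.39°

Checks: C.y = 0.00, D.y = 0.00 ✓; |QH| = 6.300 ✓; ∠(QH, HF) = 90.00° ✓; |HF| = 23.90 ✓; |CF| = 63.69 ✓.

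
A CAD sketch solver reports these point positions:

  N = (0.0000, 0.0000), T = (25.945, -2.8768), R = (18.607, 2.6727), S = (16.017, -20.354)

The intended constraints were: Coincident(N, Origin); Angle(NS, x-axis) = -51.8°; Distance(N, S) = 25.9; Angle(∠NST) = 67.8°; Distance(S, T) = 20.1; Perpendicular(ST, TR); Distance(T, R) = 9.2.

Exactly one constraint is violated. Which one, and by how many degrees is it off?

Perpendicular(ST, TR) — off by 7.50°.

N = (0.00, 0.00) ✓; NS at -51.80° ✓; |NS| = 25.90 ✓; ∠NST = 67.80° ✓; |ST| = 20.10 ✓; ∠(ST, TR) = 82.50° ✗; |TR| = 9.200 ✓.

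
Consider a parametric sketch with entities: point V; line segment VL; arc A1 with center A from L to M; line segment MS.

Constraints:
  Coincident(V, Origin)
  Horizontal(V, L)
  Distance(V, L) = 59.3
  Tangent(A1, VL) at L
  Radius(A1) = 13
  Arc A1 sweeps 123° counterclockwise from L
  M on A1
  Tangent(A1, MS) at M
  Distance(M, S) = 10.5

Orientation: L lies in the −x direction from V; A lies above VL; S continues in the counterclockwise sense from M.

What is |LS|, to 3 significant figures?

29.3

On A1, L sits at bearing -90° from A; a 123° counterclockwise sweep puts M at bearing 33°, so M = A + 13.0·(cos 33°, sin 33°) = (-48.4, 20.1). Tangency of A1 to MS means the radius AM is perpendicular to MS, so MS runs along (−sin 33°, cos 33°); with |MS| = 10.5, S = (-54.1, 28.9). Then |LS| = |S − L| = 29.3.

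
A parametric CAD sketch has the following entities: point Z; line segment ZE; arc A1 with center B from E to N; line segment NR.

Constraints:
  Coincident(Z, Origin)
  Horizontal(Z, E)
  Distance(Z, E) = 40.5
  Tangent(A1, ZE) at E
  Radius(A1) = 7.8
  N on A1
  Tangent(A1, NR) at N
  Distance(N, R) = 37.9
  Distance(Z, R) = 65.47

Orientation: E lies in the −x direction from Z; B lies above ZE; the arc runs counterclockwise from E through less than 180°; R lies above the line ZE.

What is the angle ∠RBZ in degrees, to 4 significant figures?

109.9°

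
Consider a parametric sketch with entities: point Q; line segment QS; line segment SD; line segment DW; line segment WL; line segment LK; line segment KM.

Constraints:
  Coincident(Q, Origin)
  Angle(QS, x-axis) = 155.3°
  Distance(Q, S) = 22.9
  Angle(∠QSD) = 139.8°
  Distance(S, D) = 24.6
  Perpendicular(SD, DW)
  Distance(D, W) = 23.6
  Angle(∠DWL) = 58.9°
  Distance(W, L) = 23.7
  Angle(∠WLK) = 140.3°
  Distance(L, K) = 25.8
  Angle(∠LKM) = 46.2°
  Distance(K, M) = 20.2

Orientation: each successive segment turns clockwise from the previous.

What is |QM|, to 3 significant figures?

37.1

∠WLK = 140.3° gives LK at -136° from the x-axis; with |LK| = 25.8, K = (-30.8, 0.268). ∠LKM = 46.2° gives KM at 90.5° from the x-axis; with |KM| = 20.2, M = (-31.0, 20.5). Then |QM| = |M − Q| = 37.1.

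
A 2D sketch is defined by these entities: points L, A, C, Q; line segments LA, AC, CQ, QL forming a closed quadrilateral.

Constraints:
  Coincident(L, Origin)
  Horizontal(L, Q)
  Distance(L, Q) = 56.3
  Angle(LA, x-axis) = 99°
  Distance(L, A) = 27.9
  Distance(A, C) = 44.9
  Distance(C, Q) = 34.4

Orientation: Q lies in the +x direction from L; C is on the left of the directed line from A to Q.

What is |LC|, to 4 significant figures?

50.66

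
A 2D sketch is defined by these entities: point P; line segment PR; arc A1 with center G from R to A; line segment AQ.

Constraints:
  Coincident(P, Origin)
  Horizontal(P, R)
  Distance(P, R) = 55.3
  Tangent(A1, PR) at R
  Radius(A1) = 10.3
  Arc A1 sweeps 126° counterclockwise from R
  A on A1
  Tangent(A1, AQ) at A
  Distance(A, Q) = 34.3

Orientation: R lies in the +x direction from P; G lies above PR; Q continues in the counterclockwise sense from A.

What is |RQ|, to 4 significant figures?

45.66

P is at the origin; P and R share the same y with |PR| = 55.3 and R on the +x side, so R = (55.30, 0.000). A1 meets PR tangentially, so GR is at right angles to PR, so G = R + (0, 10.3) = (55.30, 10.30). On A1, R sits at bearing -90° from G; a 126° counterclockwise sweep puts A at bearing 36°, so A = G + 10.3·(cos 36°, sin 36°) = (63.63, 16.35). The tangent condition forces GA to be normal to AQ, so AQ runs along (−sin 36°, cos 36°); with |AQ| = 34.3, Q = (43.47, 44.10). Then |RQ| = |Q − R| = 45.66.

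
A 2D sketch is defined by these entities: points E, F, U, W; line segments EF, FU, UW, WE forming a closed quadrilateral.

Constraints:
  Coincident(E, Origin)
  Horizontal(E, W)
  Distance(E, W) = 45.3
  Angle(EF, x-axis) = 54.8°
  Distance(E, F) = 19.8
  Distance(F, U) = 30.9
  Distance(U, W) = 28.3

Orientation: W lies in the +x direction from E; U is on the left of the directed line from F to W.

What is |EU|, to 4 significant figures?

48.75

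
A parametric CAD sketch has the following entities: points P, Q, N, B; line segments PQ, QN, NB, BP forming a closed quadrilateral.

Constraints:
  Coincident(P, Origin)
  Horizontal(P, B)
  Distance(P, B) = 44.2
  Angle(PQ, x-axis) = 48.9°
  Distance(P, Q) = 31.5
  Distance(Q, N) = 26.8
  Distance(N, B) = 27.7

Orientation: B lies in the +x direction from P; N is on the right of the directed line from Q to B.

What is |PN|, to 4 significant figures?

16.86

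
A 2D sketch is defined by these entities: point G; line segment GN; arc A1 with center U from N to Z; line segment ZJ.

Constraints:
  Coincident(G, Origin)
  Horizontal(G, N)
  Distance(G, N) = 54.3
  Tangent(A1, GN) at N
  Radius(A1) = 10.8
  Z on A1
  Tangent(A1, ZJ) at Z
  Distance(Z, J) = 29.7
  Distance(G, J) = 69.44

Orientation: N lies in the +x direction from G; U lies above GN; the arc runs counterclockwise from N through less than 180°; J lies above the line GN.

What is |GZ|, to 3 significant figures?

66.1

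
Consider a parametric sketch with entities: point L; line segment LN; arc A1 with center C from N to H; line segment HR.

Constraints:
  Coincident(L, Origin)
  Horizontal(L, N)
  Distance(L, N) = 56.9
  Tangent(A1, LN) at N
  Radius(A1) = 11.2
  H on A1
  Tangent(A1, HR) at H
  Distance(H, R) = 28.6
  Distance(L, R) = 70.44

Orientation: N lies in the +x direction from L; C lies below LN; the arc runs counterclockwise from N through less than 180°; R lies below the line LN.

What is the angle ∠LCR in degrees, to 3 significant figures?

101°

Checks: L.y = 0.00, N.y = 0.00 ✓; |CN| = 11.20 ✓; |CH| = 11.20 ✓; ∠(CH, HR) = 90.00° ✓; |HR| = 28.60 ✓; |LR| = 70.44 ✓.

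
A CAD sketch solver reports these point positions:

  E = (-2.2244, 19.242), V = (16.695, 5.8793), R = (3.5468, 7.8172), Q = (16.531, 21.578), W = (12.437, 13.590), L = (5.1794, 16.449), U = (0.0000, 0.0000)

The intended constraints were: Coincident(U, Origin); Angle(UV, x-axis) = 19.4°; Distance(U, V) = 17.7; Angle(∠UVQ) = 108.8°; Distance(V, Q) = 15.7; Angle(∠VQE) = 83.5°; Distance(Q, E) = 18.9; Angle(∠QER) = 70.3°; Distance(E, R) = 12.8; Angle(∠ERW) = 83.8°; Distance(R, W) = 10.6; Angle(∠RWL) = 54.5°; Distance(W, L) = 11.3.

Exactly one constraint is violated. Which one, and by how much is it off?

Distance(W, L) = 11.3 — off by 3.50.

U = (0.00, 0.00) ✓; UV at 19.40° ✓; |UV| = 17.70 ✓; ∠UVQ = 108.8° ✓; |VQ| = 15.70 ✓; ∠VQE = 83.50° ✓; |QE| = 18.90 ✓; ∠QER = 70.30° ✓; |ER| = 12.80 ✓; ∠ERW = 83.80° ✓; |RW| = 10.60 ✓; ∠RWL = 54.50° ✓; |WL| = 7.800 ✗.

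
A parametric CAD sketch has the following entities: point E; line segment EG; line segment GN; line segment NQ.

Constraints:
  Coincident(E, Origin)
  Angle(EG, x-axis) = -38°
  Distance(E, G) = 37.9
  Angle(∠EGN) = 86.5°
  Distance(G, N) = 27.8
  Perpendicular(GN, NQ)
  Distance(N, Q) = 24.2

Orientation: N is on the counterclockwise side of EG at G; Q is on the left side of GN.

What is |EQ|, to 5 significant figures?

28.902

∠EGN = 86.5°, so GN runs at -38.0° + (180° − 86.5°) = 55.500° from the x-axis; with |GN| = 27.8, N = G + 27.8·(cos 55.500°, sin 55.500°) = (45.612, -0.42286). GN is perpendicular to NQ; with |NQ| = 24.2 on the left of GN, Q = N + 24.2·(-0.82413, 0.56641) = (25.668, 13.284). Then |EQ| = |Q − E| = 28.902.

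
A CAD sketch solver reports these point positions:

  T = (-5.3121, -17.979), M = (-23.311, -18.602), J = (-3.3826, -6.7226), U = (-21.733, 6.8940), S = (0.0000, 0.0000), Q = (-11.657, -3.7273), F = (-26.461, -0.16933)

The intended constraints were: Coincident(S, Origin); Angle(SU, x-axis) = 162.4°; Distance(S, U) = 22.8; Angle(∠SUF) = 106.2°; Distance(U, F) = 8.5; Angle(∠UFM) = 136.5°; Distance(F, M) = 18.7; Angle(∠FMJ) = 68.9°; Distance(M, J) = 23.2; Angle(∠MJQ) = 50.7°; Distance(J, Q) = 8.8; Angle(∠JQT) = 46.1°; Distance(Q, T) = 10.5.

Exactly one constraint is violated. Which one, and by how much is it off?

Distance(Q, T) = 10.5 — off by 5.10.

S = (0.00, 0.00) ✓; SU at 162.4° ✓; |SU| = 22.80 ✓; ∠SUF = 106.2° ✓; |UF| = 8.500 ✓; ∠UFM = 136.5° ✓; |FM| = 18.70 ✓; ∠FMJ = 68.90° ✓; |MJ| = 23.20 ✓; ∠MJQ = 50.70° ✓; |JQ| = 8.800 ✓; ∠JQT = 46.10° ✓; |QT| = 15.60 ✗.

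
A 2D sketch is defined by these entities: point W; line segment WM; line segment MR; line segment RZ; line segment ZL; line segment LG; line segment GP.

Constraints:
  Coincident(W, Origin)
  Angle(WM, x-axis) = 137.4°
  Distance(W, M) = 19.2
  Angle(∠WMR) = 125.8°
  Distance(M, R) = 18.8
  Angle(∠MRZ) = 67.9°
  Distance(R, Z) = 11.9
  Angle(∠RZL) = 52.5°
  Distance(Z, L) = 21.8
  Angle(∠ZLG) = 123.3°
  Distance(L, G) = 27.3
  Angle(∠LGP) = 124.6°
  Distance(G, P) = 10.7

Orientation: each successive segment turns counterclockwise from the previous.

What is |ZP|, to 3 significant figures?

46.3

W is at the origin; WM runs at 137.4° with length 19.2, so M = (-14.1, 13.0). ∠WMR = 125.8° gives MR at -168° from the x-axis; with |MR| = 18.8, R = (-32.5, 9.22). ∠MRZ = 67.9° gives RZ at -56.3° from the x-axis; with |RZ| = 11.9, Z = (-25.9, -0.685). ∠RZL = 52.5° gives ZL at 71.2° from the x-axis; with |ZL| = 21.8, L = (-18.9, 20.0). ∠ZLG = 123.3° gives LG at 128° from the x-axis; with |LG| = 27.3, G = (-35.7, 41.5). ∠LGP = 124.6° gives GP at -177° from the x-axis; with |GP| = 10.7, P = (-46.4, 40.9). Then |ZP| = |P − Z| = 46.3.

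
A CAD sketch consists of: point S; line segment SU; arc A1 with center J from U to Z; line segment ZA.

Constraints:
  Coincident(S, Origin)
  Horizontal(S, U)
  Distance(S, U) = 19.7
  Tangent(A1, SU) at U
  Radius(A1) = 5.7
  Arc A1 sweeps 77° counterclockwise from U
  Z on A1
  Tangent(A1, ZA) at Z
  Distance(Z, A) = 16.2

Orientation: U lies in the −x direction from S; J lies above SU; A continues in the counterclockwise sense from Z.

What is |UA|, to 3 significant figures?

22.2

S is at the origin; SU is horizontal with |SU| = 19.7 and U on the −x side, so U = (-19.7, 0.00). A1 meets SU tangentially, so JU is at right angles to SU, so J = U + (0, 5.7) = (-19.7, 5.70). On A1, U sits at bearing -90° from J; a 77° counterclockwise sweep puts Z at bearing -13°, so Z = J + 5.7·(cos -13°, sin -13°) = (-14.1, 4.42). The tangent condition forces JZ to be normal to ZA, so ZA runs along (−sin -13°, cos -13°); with |ZA| = 16.2, A = (-10.5, 20.2). Then |UA| = |A − U| = 22.2.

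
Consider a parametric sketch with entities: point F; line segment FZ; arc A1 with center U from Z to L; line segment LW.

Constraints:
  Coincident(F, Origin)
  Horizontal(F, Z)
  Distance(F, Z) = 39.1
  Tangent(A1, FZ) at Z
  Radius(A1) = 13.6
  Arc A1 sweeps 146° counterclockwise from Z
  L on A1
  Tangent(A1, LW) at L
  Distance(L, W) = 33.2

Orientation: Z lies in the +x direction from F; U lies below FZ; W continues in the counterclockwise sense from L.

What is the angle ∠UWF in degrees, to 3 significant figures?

19.9°

F is at the origin; F and Z share the same y with |FZ| = 39.1 and Z on the +x side, so Z = (39.1, 0.00). Since A1 is tangent to FZ there, UZ ⟂ FZ, so U = Z + (0, -13.6) = (39.1, -13.6). On A1, Z sits at bearing 90° from U; a 146° counterclockwise sweep puts L at bearing 236°, so L = U + 13.6·(cos 236°, sin 236°) = (31.5, -24.9). A1 meets LW tangentially, so UL is at right angles to LW, so LW runs along (−sin 236°, cos 236°); with |LW| = 33.2, W = (59.0, -43.4). Then cos ∠UWF = WU·WF / (|WU||WF|), giving 19.9°.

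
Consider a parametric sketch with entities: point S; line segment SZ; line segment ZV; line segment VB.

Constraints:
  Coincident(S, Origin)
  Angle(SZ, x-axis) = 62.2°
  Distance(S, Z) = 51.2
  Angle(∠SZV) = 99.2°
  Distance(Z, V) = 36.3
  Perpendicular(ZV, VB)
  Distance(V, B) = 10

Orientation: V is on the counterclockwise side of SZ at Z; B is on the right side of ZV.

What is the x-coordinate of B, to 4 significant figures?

0.9067

S is at the origin; SZ runs at 62.2° with length 51.2, so Z = 51.2·(cos 62.2°, sin 62.2°) = (23.88, 45.29). ∠SZV = 99.2°, so ZV runs at 62.2° + (180° − 99.2°) = 143.0° from the x-axis; with |ZV| = 36.3, V = Z + 36.3·(cos 143.0°, sin 143.0°) = (-5.111, 67.14). ZV is perpendicular to VB; with |VB| = 10.0 on the right of ZV, B = V + 10.0·(0.6018, 0.7986) = (0.9067, 75.12). So B.x = 0.9067.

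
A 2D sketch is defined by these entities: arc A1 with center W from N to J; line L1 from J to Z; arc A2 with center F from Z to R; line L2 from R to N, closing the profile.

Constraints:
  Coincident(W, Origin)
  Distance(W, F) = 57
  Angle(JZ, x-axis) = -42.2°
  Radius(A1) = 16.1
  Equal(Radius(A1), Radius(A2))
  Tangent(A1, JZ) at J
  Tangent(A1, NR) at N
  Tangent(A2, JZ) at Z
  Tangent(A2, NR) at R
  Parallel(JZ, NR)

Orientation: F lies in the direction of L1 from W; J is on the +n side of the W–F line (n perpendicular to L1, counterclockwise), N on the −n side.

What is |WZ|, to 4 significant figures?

59.23

Tangency of A1 to both parallel lines with radius 16.1 puts J and N at W ± 16.1·n: J = (10.81, 11.93), N = (-10.81, -11.93). Equal radii place Z and R the same way about F: Z = F + 16.1·n = (53.04, -26.36), R = F − 16.1·n = (31.41, -50.22). Then |WZ| = |Z − W| = 59.23.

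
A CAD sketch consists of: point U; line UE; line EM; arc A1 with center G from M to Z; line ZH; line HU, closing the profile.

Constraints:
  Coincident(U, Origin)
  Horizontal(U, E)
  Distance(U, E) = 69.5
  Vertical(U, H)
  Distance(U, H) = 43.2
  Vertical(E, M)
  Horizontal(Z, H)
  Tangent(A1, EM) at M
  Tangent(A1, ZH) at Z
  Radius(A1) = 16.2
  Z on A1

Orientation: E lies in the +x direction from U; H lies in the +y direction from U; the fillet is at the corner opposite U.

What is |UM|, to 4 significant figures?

74.56

U is at the origin; U and E share the same y with |UE| = 69.5 and E on the +x side, so E = (69.50, 0.000). UH is vertical with |UH| = 43.2 and H on the +y side, so H = (0.000, 43.20). The virtual corner opposite U is at (69.50, 43.20). The tangent condition forces GM to be normal to EM and the tangent condition forces GZ to be normal to ZH, with radius 16.2, so the center G sits 16.2 in from both sides at G = (53.30, 27.00). That places the tangent points at M = (69.50, 27.00) on EM and Z = (53.30, 43.20) on ZH. Then |UM| = |M − U| = 74.56.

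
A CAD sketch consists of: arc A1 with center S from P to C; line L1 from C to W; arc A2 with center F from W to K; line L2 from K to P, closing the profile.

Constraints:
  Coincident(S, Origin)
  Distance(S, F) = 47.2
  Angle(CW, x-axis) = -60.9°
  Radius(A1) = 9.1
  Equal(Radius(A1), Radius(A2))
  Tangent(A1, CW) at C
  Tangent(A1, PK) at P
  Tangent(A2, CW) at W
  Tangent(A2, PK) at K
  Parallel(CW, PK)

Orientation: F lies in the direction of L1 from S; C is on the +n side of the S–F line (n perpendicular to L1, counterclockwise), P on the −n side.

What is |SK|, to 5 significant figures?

48.069

Tangency of A1 to both parallel lines with radius 9.1 puts C and P at S ± 9.1·n: C = (7.9513, 4.4257), P = (-7.9513, -4.4257). Equal radii place W and K the same way about F: W = F + 9.1·n = (30.906, -36.816), K = F − 9.1·n = (15.004, -45.668). Then |SK| = |K − S| = 48.069.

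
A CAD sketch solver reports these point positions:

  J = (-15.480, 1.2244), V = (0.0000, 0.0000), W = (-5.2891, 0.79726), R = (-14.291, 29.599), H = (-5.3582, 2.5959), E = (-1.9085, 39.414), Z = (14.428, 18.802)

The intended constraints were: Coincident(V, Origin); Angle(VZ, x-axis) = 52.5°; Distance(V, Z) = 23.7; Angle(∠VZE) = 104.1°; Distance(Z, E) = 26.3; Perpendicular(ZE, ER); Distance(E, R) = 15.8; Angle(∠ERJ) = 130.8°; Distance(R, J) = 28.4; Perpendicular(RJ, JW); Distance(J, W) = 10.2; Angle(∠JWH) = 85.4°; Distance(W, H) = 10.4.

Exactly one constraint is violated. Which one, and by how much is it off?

Distance(W, H) = 10.4 — off by 8.60.

V = (0.00, 0.00) ✓; VZ at 52.50° ✓; |VZ| = 23.70 ✓; ∠VZE = 104.1° ✓; |ZE| = 26.30 ✓; ∠(ZE, ER) = 90.00° ✓; |ER| = 15.80 ✓; ∠ERJ = 130.8° ✓; |RJ| = 28.40 ✓; ∠(RJ, JW) = 90.00° ✓; |JW| = 10.20 ✓; ∠JWH = 85.40° ✓; |WH| = 1.800 ✗.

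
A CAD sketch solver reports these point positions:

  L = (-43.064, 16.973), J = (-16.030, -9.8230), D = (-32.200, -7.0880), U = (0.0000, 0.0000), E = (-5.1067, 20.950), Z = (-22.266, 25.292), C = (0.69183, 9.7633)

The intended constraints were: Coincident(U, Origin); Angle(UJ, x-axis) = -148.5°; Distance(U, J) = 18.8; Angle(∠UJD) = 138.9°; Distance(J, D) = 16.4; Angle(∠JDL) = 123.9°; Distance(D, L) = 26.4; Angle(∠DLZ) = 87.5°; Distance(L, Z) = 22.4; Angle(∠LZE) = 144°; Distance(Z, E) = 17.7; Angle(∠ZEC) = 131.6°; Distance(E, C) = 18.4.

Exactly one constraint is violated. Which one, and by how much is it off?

Distance(E, C) = 18.4 — off by 5.80.

U = (0.00, 0.00) ✓; UJ at -148.5° ✓; |UJ| = 18.80 ✓; ∠UJD = 138.9° ✓; |JD| = 16.40 ✓; ∠JDL = 123.9° ✓; |DL| = 26.40 ✓; ∠DLZ = 87.50° ✓; |LZ| = 22.40 ✓; ∠LZE = 144.0° ✓; |ZE| = 17.70 ✓; ∠ZEC = 131.6° ✓; |EC| = 12.60 ✗.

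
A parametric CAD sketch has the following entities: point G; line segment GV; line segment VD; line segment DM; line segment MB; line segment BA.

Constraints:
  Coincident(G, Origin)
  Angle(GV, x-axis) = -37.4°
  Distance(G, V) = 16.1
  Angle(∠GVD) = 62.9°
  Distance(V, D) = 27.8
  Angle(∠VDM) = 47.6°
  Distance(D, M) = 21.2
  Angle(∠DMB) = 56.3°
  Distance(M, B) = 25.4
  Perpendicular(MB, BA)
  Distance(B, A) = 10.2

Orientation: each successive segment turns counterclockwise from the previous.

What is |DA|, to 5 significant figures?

15.534

∠DMB = 56.3° gives MB at -24.200° from the x-axis; with |MB| = 25.4, B = (22.970, -4.1044). The perpendicularity gives BA at right angles to MB, so BA runs at 65.800°; with |BA| = 10.2, A = (27.151, 5.1992). Then |DA| = |A − D| = 15.534.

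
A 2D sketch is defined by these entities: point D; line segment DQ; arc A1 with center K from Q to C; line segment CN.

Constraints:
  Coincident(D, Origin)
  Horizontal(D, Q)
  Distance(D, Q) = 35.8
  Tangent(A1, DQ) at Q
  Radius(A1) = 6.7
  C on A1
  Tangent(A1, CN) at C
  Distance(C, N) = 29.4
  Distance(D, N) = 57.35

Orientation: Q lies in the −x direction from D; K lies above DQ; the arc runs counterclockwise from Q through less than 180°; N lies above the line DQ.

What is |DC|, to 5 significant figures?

31.715

D is at the origin; DQ is horizontal with |DQ| = 35.8 and Q on the −x side, so Q = (-35.800, 0.0000). The tangent condition forces KQ to be normal to DQ, so K = Q + (0, 6.7) = (-35.800, 6.7000). Since KC ⟂ CN (tangency), |KN| = √(6.7² + 29.4²) = 30.154 regardless of where C sits on A1. So N lies on both circle(D, 57.35) and circle(K, 30.154); the above-DQ intersection is N = (-45.145, 35.369). C is the foot of the tangent from N: C = (-30.050, 10.140).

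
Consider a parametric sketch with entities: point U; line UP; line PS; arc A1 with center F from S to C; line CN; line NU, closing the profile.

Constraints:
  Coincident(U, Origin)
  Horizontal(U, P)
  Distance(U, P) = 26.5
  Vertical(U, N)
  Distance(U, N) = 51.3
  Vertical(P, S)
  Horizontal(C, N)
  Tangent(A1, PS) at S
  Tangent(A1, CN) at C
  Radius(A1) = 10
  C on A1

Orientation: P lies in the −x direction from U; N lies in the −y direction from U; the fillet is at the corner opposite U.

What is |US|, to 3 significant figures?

49.1

The virtual corner opposite U is at (-26.5, -51.3). Since A1 is tangent to PS there, FS ⟂ PS and A1 meets CN tangentially, so FC is at right angles to CN, with radius 10.0, so the center F sits 10.0 in from both sides at F = (-16.5, -41.3). That places the tangent points at S = (-26.5, -41.3) on PS and C = (-16.5, -51.3) on CN. Then |US| = |S − U| = 49.1.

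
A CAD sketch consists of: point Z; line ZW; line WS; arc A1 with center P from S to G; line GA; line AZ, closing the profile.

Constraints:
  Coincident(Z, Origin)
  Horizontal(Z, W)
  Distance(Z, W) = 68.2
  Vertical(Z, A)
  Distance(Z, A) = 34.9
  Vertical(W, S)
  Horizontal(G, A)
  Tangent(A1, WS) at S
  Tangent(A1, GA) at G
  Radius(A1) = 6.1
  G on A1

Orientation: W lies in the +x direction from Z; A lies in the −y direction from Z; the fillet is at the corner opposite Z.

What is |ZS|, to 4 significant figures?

74.03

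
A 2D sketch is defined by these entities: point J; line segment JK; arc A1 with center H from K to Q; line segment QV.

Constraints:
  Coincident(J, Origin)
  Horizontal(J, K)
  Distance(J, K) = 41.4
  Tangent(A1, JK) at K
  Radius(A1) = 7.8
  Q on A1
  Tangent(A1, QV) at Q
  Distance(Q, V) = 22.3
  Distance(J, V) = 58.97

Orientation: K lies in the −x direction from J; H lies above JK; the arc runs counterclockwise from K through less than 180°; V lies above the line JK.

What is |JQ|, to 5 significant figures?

38.116

Checks: |HQ| = 7.800 ✓; ∠(HQ, QV) = 90.00° ✓; |QV| = 22.30 ✓; |JV| = 58.97 ✓.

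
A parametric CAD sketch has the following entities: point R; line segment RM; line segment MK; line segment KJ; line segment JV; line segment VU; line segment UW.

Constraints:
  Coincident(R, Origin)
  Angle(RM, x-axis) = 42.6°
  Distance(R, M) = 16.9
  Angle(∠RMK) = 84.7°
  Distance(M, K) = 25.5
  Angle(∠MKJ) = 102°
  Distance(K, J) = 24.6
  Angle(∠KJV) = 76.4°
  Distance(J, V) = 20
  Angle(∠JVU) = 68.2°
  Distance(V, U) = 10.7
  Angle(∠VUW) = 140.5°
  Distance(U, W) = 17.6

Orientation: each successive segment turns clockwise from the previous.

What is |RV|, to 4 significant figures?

11.26

R is at the origin; RM runs at 42.6° with length 16.9, so M = (12.44, 11.44). ∠RMK = 84.7° gives MK at -52.70° from the x-axis; with |MK| = 25.5, K = (27.89, -8.845). ∠MKJ = 102.0° gives KJ at -130.7° from the x-axis; with |KJ| = 24.6, J = (11.85, -27.50). ∠KJV = 76.4° gives JV at 125.7° from the x-axis; with |JV| = 20.0, V = (0.1803, -11.25). Then |RV| = |V − R| = 11.26.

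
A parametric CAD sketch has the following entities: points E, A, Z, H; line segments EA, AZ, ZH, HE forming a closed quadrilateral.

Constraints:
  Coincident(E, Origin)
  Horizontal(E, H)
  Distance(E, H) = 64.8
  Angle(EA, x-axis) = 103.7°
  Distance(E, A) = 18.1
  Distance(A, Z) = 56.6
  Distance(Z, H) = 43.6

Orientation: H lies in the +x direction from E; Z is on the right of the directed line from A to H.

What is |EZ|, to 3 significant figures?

40.8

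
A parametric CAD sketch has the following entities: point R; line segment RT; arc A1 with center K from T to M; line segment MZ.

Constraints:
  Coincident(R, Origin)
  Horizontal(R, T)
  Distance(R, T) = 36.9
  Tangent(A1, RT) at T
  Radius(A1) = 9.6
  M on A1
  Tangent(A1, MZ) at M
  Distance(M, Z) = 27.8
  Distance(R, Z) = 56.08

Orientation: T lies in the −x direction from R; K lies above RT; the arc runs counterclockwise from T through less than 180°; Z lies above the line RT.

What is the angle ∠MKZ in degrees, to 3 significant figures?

70.9°

R is at the origin; R and T share the same y with |RT| = 36.9 and T on the −x side, so T = (-36.9, 0.00). Tangency of A1 to RT means the radius KT is perpendicular to RT, so K = T + (0, 9.6) = (-36.9, 9.60). Since KM ⟂ MZ (tangency), |KZ| = √(9.6² + 27.8²) = 29.4 regardless of where M sits on A1. So Z lies on both circle(R, 56.08) and circle(K, 29.4); the above-RT intersection is Z = (-40.5, 38.8). M is the foot of the tangent from Z: M = (-28.3, 13.8).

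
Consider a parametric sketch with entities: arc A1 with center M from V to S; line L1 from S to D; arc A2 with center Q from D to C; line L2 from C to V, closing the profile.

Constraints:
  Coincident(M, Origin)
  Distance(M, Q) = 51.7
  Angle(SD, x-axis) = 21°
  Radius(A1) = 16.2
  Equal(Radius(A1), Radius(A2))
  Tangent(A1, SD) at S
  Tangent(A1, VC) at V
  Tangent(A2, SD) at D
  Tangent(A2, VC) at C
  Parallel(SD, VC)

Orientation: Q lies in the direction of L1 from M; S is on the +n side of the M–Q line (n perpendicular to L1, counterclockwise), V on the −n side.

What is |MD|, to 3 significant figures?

54.2

The slot axis is L1's direction at 21.0°, so u = (cos 21.0°, sin 21.0°) = (0.934, 0.358) and n = (−sin 21.0°, cos 21.0°) = (-0.358, 0.934). M is at the origin and Q lies 51.7 along u from M, so Q = 51.7·u = (48.3, 18.5). Tangency of A1 to both parallel lines with radius 16.2 puts S and V at M ± 16.2·n: S = (-5.81, 15.1), V = (5.81, -15.1). Equal radii place D and C the same way about Q: D = Q + 16.2·n = (42.5, 33.7), C = Q − 16.2·n = (54.1, 3.40). Then |MD| = |D − M| = 54.2.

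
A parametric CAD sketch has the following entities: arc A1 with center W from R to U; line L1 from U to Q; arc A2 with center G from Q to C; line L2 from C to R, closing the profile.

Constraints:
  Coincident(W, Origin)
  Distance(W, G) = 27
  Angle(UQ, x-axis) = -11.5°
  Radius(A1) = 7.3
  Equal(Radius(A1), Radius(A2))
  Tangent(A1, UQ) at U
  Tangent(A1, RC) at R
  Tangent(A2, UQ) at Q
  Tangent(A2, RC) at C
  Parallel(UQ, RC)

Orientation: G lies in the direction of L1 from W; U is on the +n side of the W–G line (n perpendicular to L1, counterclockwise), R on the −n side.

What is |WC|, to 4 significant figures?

27.97

The slot axis is L1's direction at -11.5°, so u = (cos -11.5°, sin -11.5°) = (0.9799, -0.1994) and n = (−sin -11.5°, cos -11.5°) = (0.1994, 0.9799). W is at the origin and G lies 27.0 along u from W, so G = 27.0·u = (26.46, -5.383). Tangency of A1 to both parallel lines with radius 7.3 puts U and R at W ± 7.3·n: U = (1.455, 7.153), R = (-1.455, -7.153). Equal radii place Q and C the same way about G: Q = G + 7.3·n = (27.91, 1.771), C = G − 7.3·n = (25.00, -12.54). Then |WC| = |C − W| = 27.97.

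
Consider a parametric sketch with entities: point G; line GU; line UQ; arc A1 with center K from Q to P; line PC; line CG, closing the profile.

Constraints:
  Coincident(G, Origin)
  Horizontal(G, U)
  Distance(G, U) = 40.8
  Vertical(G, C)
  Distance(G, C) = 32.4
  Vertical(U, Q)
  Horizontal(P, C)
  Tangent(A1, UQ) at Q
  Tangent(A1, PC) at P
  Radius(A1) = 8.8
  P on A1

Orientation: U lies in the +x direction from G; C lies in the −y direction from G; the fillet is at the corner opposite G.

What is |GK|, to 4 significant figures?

39.76

G and C share the same x with |GC| = 32.4 and C on the −y side, so C = (0.000, -32.40). The virtual corner opposite G is at (40.80, -32.40). The tangent condition forces KQ to be normal to UQ and A1 meets PC tangentially, so KP is at right angles to PC, with radius 8.8, so the center K sits 8.8 in from both sides at K = (32.00, -23.60). Then |GK| = |K − G| = 39.76.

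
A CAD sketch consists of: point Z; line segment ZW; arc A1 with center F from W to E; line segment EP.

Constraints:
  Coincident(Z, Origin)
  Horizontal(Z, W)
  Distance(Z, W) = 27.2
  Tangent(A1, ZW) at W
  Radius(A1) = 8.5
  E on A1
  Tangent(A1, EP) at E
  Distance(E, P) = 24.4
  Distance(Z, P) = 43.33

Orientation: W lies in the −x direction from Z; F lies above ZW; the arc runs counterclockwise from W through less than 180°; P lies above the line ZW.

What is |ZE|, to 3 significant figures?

22.1

Checks: |FE| = 8.500 ✓; ∠(FE, EP) = 90.00° ✓; |EP| = 24.40 ✓; |ZP| = 43.33 ✓.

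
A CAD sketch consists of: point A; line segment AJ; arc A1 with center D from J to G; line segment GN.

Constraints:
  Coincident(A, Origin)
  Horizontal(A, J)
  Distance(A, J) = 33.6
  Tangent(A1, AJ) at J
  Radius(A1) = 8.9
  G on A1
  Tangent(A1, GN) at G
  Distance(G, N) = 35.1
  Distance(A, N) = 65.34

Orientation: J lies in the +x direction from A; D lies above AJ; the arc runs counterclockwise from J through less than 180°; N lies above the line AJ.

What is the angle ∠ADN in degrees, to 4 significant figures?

134.0°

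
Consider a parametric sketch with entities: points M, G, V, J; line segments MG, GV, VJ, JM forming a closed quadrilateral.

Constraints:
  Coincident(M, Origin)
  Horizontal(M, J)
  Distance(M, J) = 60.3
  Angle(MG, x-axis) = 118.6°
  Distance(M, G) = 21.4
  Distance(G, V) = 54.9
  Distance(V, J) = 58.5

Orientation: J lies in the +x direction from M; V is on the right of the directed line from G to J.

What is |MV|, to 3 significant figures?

33.7

Checks: |GV| = 54.90 ✓; |VJ| = 58.50 ✓.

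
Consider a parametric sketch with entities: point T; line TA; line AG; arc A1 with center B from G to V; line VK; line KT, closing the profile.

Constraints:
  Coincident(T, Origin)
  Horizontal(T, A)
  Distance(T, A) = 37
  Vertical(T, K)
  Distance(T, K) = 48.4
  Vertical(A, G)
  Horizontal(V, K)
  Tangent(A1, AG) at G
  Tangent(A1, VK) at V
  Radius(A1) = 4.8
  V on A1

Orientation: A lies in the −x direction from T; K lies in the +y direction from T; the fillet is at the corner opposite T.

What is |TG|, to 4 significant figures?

57.18

The virtual corner opposite T is at (-37.00, 48.40). Since A1 is tangent to AG there, BG ⟂ AG and the tangent condition forces BV to be normal to VK, with radius 4.8, so the center B sits 4.8 in from both sides at B = (-32.20, 43.60). That places the tangent points at G = (-37.00, 43.60) on AG and V = (-32.20, 48.40) on VK. Then |TG| = |G − T| = 57.18.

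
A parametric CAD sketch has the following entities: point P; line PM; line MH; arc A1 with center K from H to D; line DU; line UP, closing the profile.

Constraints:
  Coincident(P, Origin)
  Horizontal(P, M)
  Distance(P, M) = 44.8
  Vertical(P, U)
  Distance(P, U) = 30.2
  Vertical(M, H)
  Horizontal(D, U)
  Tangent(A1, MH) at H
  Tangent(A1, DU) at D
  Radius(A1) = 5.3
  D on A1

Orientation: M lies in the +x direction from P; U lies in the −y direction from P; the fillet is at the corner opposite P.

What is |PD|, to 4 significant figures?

49.72

P is at the origin; PM is horizontal with |PM| = 44.8 and M on the +x side, so M = (44.80, 0.000). PU is vertical with |PU| = 30.2 and U on the −y side, so U = (0.000, -30.20). The virtual corner opposite P is at (44.80, -30.20). The tangent condition forces KH to be normal to MH and since A1 is tangent to DU there, KD ⟂ DU, with radius 5.3, so the center K sits 5.3 in from both sides at K = (39.50, -24.90). That places the tangent points at H = (44.80, -24.90) on MH and D = (39.50, -30.20) on DU. Then |PD| = |D − P| = 49.72.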